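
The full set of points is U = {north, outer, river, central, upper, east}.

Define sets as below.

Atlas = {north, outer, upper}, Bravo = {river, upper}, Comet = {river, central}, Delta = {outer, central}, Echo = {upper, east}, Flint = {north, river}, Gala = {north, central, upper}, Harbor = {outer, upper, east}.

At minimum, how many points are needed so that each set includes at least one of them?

3

H = {river, central, upper} meets every set (each contains at least one member of H), and |H| = 3.
The sets Delta, Echo, Flint are pairwise disjoint, so any hitting set needs a separate point for each — at least 3. Hence 3 is optimal.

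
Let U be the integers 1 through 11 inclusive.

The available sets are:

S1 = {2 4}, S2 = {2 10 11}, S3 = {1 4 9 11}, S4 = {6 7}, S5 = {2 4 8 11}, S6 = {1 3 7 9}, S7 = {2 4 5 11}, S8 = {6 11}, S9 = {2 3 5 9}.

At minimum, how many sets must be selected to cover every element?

5

S2 and S4 and S5 and S6 and S7 together: S2 ∪ S4 ∪ S5 ∪ S6 ∪ S7 = {1, 2, 3, 4, 5, 6, 7, 8, 9, 10, 11} — every element is covered.
No 4 of the 9 sets cover everything (all 126 combinations miss at least one element), so 5 is optimal.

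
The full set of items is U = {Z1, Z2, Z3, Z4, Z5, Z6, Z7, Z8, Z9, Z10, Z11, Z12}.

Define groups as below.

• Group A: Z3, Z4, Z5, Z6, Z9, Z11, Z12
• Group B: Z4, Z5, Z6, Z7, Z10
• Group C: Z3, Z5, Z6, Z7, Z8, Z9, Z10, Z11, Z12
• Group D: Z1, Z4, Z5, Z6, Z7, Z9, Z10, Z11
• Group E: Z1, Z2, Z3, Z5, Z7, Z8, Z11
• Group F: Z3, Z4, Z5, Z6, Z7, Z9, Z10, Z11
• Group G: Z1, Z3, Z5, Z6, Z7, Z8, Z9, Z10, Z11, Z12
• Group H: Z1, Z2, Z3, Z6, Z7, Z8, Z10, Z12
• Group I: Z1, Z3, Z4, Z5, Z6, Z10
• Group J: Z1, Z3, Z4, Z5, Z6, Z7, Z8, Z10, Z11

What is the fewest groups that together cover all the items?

2

F and H together: F ∪ H = {Z1, Z2, Z3, Z4, Z5, Z6, Z7, Z8, Z9, Z10, Z11, Z12} — every item is covered.
No single group has all 12 items (the largest, G, has 10), so 2 is optimal.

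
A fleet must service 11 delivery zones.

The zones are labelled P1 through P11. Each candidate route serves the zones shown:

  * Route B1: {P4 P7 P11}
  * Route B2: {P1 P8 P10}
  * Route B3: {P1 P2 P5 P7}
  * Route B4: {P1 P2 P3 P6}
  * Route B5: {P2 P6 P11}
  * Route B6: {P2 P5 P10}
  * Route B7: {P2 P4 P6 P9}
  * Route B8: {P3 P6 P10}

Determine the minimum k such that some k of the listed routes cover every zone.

5

Take {B1, B2, B6, B7, B8}. Their union is {P1, P2, P3, P4, P5, P6, P7, P8, P9, P10, P11}, which is all 11 zones.
No 4 of the 8 routes cover everything (all 70 combinations miss at least one zone), so 5 is optimal.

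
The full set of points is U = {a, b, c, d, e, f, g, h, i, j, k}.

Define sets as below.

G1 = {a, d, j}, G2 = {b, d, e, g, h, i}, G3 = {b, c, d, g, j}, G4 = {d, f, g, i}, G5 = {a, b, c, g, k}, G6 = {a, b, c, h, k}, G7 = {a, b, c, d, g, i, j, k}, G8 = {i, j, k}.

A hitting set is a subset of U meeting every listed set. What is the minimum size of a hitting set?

2

The 2 points {d, k} hit every set.
The sets G4, G6 are pairwise disjoint, so any hitting set needs a separate point for each — at least 2. Hence 2 is optimal.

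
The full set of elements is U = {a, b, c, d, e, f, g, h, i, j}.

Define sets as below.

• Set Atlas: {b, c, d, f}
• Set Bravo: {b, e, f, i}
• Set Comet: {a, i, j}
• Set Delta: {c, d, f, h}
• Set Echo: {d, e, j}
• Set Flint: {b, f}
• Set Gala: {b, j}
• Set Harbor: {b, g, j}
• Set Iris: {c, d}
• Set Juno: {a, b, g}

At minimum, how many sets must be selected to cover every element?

Bravo, Comet, Delta, and Harbor cover everything between them: the union {a, b, c, d, e, f, g, h, i, j} is all of U.
No 3 of the 10 sets cover everything (all 120 combinations miss at least one element), so 4 is optimal.

4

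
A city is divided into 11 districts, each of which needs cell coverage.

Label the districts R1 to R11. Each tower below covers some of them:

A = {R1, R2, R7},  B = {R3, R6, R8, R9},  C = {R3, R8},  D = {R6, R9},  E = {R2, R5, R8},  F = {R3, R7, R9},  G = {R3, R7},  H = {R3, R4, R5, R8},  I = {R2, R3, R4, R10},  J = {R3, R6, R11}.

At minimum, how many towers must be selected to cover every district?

Take {A, B, H, I, J}. Their union is {R1, R2, R3, R4, R5, R6, R7, R8, R9, R10, R11}, which is all 11 districts.
No 4 of the 10 towers cover everything (all 210 combinations miss at least one district), so 5 is optimal.

5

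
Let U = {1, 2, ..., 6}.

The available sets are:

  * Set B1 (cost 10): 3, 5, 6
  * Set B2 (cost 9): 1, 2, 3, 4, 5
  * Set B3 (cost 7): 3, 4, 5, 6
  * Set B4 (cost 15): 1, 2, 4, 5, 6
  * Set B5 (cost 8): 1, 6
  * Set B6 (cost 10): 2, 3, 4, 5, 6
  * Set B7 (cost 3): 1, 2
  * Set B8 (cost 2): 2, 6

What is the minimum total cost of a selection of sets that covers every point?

B3, B7 together cover every point (B3 ∪ B7 = {1, 2, 3, 4, 5, 6}); total cost 7 + 3 = 10.
The greedy pick B8, B2 costs 11; no covering selection beats 10.

10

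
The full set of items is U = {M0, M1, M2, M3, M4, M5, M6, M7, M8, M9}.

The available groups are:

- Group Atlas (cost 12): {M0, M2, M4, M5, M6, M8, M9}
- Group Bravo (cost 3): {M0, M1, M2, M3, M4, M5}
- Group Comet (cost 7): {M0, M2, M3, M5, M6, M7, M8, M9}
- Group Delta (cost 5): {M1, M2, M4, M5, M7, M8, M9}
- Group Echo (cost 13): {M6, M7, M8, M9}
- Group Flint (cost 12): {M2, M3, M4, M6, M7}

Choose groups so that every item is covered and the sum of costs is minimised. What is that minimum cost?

Bravo, Comet together cover every item (Bravo ∪ Comet = {M0, M1, M2, M3, M4, M5, M6, M7, M8, M9}); total cost 3 + 7 = 10.
The greedy pick Bravo, Delta, Comet costs 15; no covering selection beats 10.

10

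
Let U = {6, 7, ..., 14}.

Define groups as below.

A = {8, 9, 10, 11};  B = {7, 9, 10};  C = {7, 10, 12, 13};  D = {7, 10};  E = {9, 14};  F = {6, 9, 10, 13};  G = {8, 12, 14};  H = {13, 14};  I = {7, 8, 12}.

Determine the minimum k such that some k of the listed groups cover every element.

Take {A, F, G, I}. Their union is {6, 7, 8, 9, 10, 11, 12, 13, 14}, which is all 9 elements.
No 3 of the 9 groups cover everything (all 84 combinations miss at least one element), so 4 is optimal.

4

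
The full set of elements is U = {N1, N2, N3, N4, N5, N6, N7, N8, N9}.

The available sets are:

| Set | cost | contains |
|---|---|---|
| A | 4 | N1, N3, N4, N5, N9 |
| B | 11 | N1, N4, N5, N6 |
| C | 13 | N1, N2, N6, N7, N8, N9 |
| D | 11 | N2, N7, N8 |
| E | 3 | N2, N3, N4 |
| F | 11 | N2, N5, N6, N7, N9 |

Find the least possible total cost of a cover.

A, C together cover every element (A ∪ C = {N1, N2, N3, N4, N5, N6, N7, N8, N9}); total cost 4 + 13 = 17.
The greedy pick A, E, C costs 20; no covering selection beats 17.

17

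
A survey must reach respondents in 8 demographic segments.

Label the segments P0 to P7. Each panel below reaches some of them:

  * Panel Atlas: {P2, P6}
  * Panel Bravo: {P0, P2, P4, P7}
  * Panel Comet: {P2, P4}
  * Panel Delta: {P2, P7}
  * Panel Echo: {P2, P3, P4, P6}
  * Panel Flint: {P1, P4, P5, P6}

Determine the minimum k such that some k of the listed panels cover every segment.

Take {Bravo, Echo, Flint}. Their union is {P0, P1, P2, P3, P4, P5, P6, P7}, which is all 8 segments.
Only Bravo contains P0, so Bravo is forced; the remaining 4 segments need at least 2 more panels (each remaining panel adds at most 3) — so at least 3 panels are needed, and 3 is optimal.

3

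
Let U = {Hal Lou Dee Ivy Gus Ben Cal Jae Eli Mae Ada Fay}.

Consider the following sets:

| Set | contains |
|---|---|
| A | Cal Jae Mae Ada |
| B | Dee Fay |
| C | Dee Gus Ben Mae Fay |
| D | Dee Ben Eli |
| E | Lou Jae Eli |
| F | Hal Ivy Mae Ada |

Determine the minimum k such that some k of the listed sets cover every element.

4

Take {A, C, E, F}. Their union is {Hal, Lou, Dee, Ivy, Gus, Ben, Cal, Jae, Eli, Mae, Ada, Fay}, which is all 12 elements.
Only C contains Gus, so C is forced; the remaining 7 elements need at least 3 more sets (each remaining set adds at most 3) — so at least 4 sets are needed, and 4 is optimal.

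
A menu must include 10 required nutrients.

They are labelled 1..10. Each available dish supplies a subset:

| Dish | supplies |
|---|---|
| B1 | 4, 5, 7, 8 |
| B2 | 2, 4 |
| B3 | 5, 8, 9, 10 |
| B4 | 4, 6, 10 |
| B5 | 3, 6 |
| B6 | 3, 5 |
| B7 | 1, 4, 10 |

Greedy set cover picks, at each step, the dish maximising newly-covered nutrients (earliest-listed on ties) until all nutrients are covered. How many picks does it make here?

5

Greedy: pick B1 (covers 4 new) → pick B3 (covers 2 new) → pick B5 (covers 2 new) → pick B2 (covers 1 new) → pick B7 (covers 1 new). Total picks: 5.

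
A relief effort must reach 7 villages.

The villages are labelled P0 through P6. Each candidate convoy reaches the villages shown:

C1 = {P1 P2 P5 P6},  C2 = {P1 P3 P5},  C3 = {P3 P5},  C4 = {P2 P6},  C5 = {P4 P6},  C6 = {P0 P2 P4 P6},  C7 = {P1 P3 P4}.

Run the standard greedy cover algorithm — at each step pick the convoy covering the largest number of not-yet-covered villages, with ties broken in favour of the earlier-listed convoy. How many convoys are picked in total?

3

Greedy: pick C1 (covers 4 new) → pick C6 (covers 2 new) → pick C2 (covers 1 new). Total picks: 3.
(The true minimum cover uses only 2 convoys, so greedy is not optimal here.)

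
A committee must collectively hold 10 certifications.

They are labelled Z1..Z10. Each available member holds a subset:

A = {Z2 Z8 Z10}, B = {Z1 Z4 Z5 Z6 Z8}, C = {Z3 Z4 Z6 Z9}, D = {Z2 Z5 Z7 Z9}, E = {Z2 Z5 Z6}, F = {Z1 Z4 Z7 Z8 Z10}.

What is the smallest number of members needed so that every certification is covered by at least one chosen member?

C and E and F together: C ∪ E ∪ F = {Z1, Z2, Z3, Z4, Z5, Z6, Z7, Z8, Z9, Z10} — every certification is covered.
Only C contains Z3, so C is forced; the remaining 6 certifications need at least 2 more members (each remaining member adds at most 4) — so at least 3 members are needed, and 3 is optimal.

3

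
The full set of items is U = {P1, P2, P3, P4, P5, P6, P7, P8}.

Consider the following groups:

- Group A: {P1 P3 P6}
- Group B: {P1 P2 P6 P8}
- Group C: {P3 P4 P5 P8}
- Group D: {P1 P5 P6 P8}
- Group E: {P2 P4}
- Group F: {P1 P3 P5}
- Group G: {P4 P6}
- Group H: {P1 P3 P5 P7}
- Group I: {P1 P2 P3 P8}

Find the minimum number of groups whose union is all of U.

3

D, E, and H cover everything between them: the union {P1, P2, P3, P4, P5, P6, P7, P8} is all of U.
Only H contains P7, so H is forced; the remaining 4 items need at least 2 more groups (each remaining group adds at most 3) — so at least 3 groups are needed, and 3 is optimal.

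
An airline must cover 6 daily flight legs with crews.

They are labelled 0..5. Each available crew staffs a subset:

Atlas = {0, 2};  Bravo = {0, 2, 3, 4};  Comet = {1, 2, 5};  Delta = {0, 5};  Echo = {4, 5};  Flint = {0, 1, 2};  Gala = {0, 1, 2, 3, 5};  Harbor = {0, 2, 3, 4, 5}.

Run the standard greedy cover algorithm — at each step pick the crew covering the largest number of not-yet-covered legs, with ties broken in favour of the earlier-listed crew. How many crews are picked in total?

Greedy: pick Gala (covers 5 new) → pick Bravo (covers 1 new). Total picks: 2.

2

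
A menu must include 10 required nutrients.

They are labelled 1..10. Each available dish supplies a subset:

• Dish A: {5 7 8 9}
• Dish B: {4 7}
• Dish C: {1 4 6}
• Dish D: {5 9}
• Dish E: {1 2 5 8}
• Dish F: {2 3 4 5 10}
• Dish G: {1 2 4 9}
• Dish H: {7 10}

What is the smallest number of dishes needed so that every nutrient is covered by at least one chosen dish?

Take {A, C, F}. Their union is {1, 2, 3, 4, 5, 6, 7, 8, 9, 10}, which is all 10 nutrients.
Only F contains 3, so F is forced; the remaining 5 nutrients need at least 2 more dishes (each remaining dish adds at most 3) — so at least 3 dishes are needed, and 3 is optimal.

3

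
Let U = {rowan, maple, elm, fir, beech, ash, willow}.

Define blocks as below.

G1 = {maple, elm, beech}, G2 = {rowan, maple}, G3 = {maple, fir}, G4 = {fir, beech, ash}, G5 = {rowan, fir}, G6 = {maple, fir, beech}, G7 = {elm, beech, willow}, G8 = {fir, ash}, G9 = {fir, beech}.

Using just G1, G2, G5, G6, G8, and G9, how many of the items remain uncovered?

1

Union of G1, G2, G5, G6, G8, G9 = {rowan, maple, elm, fir, beech, ash}.
Not covered: willow — 1 item.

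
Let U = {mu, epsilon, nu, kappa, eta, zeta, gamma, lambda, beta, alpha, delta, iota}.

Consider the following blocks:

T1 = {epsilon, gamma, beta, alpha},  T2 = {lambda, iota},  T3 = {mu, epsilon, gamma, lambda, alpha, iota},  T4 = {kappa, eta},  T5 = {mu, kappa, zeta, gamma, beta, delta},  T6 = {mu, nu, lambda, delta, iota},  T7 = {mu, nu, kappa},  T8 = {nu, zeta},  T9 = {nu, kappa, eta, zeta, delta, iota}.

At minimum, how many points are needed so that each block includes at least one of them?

The 4 points {nu, kappa, alpha, iota} hit every block.
The blocks T1, T2, T4, T8 are pairwise disjoint, so any hitting set needs a separate point for each — at least 4. Hence 4 is optimal.

4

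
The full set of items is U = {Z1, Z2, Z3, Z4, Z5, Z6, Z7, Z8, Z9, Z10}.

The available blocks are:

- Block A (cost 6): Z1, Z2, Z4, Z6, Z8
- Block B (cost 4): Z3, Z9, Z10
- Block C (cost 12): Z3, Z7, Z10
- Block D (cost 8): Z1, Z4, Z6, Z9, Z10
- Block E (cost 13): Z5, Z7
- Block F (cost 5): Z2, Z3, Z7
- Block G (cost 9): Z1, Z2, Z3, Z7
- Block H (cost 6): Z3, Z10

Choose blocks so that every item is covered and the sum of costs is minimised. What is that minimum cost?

A, B, E together cover every item (A ∪ B ∪ E = {Z1, Z2, Z3, Z4, Z5, Z6, Z7, Z8, Z9, Z10}); total cost 6 + 4 + 13 = 23.
The greedy pick A, B, F, E costs 28; no covering selection beats 23.

23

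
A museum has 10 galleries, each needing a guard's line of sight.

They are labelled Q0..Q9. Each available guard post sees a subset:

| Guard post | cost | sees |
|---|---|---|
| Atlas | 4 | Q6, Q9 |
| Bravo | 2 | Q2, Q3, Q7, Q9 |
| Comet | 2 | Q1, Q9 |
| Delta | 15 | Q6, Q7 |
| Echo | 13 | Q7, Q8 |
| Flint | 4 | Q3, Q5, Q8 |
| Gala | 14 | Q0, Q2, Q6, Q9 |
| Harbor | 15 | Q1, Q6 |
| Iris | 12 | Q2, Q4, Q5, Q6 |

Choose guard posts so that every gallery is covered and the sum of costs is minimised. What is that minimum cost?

34

Bravo, Comet, Flint, Gala, Iris together cover every gallery (Bravo ∪ Comet ∪ Flint ∪ Gala ∪ Iris = {Q0, Q1, Q2, Q3, Q4, Q5, Q6, Q7, Q8, Q9}); total cost 2 + 2 + 4 + 14 + 12 = 34.
The greedy pick Bravo, Comet, Flint, Atlas, Iris, Gala costs 38; no covering selection beats 34.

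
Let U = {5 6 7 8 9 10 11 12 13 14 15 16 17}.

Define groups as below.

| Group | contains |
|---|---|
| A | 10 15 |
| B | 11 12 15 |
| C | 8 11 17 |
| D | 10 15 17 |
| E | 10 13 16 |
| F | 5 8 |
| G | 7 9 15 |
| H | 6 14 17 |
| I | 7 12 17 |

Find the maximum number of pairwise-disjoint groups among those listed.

4

B, E, F, H are pairwise disjoint (B={11,12,15}; E={10,13,16}; F={5,8}; H={6,14,17}).
Every remaining group overlaps one of these, and no 5 of the listed groups are pairwise disjoint, so 4 is the maximum.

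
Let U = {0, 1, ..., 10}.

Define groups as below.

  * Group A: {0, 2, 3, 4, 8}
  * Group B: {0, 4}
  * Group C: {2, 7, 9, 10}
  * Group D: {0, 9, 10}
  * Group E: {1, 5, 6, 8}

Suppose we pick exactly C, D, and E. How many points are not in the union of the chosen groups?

2

Union of C, D, E = {0, 1, 2, 5, 6, 7, 8, 9, 10}.
Not covered: 3, 4 — 2 points.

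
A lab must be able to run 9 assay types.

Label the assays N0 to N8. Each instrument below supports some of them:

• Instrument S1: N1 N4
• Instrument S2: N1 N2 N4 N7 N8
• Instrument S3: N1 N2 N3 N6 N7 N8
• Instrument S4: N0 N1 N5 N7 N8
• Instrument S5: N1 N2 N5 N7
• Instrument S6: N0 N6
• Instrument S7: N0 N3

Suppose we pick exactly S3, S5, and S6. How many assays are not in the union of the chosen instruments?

Union of S3, S5, S6 = {N0, N1, N2, N3, N5, N6, N7, N8}.
Not covered: N4 — 1 assay.

1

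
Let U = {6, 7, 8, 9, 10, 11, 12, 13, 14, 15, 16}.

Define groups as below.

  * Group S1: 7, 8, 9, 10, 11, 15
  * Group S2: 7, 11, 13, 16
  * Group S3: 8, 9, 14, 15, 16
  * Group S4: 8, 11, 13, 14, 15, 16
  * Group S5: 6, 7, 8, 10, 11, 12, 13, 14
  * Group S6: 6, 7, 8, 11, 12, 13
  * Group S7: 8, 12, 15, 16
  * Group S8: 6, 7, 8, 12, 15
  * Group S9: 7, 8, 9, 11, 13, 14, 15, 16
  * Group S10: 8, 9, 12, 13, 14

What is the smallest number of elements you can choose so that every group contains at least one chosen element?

2

H = {8, 13} meets every group (each contains at least one member of H), and |H| = 2.
No single element lies in every group, so at least 2 are needed and 2 is optimal.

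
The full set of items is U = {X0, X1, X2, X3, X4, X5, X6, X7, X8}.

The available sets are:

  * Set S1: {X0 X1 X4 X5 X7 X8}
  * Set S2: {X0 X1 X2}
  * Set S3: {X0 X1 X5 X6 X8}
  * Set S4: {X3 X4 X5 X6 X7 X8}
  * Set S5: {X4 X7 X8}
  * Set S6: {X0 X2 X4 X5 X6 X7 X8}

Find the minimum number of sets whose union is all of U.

2

S2 and S4 cover everything between them: the union {X0, X1, X2, X3, X4, X5, X6, X7, X8} is all of U.
No single set has all 9 items (the largest, S6, has 7), so 2 is optimal.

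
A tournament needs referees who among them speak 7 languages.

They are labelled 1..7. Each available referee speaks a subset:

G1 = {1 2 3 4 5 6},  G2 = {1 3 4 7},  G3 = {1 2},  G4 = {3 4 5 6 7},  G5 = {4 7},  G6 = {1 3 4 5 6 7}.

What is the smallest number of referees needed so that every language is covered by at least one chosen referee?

G1 and G6 together: G1 ∪ G6 = {1, 2, 3, 4, 5, 6, 7} — every language is covered.
No single referee has all 7 languages (the largest, G1, has 6), so 2 is optimal.

2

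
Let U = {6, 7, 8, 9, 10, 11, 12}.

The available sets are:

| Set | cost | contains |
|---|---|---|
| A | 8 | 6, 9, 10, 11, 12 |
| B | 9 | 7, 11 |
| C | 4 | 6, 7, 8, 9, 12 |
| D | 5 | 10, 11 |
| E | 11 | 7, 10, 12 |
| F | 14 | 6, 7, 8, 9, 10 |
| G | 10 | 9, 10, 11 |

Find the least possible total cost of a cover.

C, D together cover every element (C ∪ D = {6, 7, 8, 9, 10, 11, 12}); total cost 4 + 5 = 9.
No covering selection has total cost below 9.

9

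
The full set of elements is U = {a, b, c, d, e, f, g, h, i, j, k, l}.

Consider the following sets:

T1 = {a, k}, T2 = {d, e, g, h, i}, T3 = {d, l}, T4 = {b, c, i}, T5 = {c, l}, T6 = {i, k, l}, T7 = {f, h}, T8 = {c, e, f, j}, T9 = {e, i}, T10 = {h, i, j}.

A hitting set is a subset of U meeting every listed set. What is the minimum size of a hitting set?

4

T = {f, i, k, l} meets every set (each contains at least one member of T), and |T| = 4.
The sets T1, T5, T7, T9 are pairwise disjoint, so any hitting set needs a separate element for each — at least 4. Hence 4 is optimal.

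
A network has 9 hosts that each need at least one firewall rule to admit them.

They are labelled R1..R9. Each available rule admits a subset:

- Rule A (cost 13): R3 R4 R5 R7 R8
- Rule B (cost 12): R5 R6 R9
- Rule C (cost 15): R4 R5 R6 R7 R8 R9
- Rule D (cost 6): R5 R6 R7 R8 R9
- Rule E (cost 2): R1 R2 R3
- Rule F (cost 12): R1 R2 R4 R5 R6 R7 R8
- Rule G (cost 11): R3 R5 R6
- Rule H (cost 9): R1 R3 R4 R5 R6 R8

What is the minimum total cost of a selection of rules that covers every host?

C, E together cover every host (C ∪ E = {R1, R2, R3, R4, R5, R6, R7, R8, R9}); total cost 15 + 2 = 17.
No covering selection has total cost below 17.

17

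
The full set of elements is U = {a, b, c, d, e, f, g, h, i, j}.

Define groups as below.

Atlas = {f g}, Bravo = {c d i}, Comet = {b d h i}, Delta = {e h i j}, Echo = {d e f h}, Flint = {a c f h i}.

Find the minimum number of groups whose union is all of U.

Take {Atlas, Comet, Delta, Flint}. Their union is {a, b, c, d, e, f, g, h, i, j}, which is all 10 elements.
Only Flint contains a, so Flint is forced; the remaining 5 elements need at least 3 more groups (each remaining group adds at most 2) — so at least 4 groups are needed, and 4 is optimal.

4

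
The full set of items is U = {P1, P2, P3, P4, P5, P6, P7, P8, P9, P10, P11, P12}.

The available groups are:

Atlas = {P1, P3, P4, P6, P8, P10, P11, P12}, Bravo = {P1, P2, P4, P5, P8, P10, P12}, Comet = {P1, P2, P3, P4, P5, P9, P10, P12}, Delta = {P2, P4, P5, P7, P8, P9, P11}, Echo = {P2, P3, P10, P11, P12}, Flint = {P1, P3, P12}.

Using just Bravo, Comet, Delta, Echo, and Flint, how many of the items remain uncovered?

Union of Bravo, Comet, Delta, Echo, Flint = {P1, P2, P3, P4, P5, P7, P8, P9, P10, P11, P12}.
Not covered: P6 — 1 item.

1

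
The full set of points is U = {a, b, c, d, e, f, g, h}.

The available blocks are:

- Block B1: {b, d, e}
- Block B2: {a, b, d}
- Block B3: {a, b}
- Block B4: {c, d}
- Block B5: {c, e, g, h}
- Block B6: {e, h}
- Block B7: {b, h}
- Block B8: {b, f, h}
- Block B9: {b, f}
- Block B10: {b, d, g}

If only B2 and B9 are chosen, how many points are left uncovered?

4

Union of B2, B9 = {a, b, d, f}.
Not covered: c, e, g, h — 4 points.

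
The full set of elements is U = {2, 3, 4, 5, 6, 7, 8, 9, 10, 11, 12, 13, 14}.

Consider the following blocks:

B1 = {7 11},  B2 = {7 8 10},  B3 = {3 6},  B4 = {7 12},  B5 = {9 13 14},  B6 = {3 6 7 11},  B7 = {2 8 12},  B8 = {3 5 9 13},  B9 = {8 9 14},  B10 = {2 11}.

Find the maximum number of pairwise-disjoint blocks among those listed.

4

B3, B4, B9, B10 are pairwise disjoint (B3={3,6}; B4={7,12}; B9={8,9,14}; B10={2,11}).
Every remaining block overlaps one of these, and no 5 of the listed blocks are pairwise disjoint, so 4 is the maximum.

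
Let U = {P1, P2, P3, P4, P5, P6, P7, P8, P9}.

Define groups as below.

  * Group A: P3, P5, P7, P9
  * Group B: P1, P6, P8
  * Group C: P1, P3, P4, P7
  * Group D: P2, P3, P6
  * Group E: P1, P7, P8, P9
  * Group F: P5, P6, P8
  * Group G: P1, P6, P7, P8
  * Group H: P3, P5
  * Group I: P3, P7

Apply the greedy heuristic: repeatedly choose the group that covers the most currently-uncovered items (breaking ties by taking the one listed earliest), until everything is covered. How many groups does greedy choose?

Greedy: pick A (covers 4 new) → pick B (covers 3 new) → pick C (covers 1 new) → pick D (covers 1 new). Total picks: 4.

4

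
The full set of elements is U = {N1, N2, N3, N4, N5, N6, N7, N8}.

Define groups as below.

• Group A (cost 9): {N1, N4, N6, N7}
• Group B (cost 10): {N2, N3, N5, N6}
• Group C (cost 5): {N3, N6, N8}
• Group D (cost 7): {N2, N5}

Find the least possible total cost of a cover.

A, C, D together cover every element (A ∪ C ∪ D = {N1, N2, N3, N4, N5, N6, N7, N8}); total cost 9 + 5 + 7 = 21.
No covering selection has total cost below 21.

21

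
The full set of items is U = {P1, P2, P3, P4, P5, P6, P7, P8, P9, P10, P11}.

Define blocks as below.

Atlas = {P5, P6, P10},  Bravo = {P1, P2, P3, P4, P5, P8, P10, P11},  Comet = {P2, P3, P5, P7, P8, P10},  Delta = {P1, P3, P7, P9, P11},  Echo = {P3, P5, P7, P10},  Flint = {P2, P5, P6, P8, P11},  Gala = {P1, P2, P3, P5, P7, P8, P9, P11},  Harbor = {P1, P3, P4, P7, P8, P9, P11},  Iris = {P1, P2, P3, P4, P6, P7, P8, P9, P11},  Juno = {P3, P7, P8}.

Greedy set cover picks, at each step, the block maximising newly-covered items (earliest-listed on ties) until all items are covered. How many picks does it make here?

2

Greedy: pick Iris (covers 9 new) → pick Atlas (covers 2 new). Total picks: 2.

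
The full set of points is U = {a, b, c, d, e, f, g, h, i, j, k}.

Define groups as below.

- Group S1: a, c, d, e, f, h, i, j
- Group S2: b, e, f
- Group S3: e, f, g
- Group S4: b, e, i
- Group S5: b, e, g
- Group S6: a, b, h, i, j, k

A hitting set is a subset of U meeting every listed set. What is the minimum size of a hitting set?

The 2 points {e, k} hit every group.
The groups S3, S6 are pairwise disjoint, so any hitting set needs a separate point for each — at least 2. Hence 2 is optimal.

2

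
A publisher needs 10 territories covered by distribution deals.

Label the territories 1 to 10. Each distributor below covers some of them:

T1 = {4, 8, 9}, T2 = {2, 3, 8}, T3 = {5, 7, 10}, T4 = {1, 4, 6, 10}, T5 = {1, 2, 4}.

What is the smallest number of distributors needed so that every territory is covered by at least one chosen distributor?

T1 and T2 and T3 and T4 together: T1 ∪ T2 ∪ T3 ∪ T4 = {1, 2, 3, 4, 5, 6, 7, 8, 9, 10} — every territory is covered.
Only T3 contains 5, so T3 is forced; the remaining 7 territories need at least 3 more distributors (each remaining distributor adds at most 3) — so at least 4 distributors are needed, and 4 is optimal.

4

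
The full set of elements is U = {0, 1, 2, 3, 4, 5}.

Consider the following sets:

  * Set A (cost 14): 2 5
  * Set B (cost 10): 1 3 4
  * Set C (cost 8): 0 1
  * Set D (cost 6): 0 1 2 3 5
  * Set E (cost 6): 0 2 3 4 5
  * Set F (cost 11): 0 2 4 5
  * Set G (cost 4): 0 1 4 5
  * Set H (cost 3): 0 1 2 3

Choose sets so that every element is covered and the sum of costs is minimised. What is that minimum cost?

G, H together cover every element (G ∪ H = {0, 1, 2, 3, 4, 5}); total cost 4 + 3 = 7.
No covering selection has total cost below 7.

7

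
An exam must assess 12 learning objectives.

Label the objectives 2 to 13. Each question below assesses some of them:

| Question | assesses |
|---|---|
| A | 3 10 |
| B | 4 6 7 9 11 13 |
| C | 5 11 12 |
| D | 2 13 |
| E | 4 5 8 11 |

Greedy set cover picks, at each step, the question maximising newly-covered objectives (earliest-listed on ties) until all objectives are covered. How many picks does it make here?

5

Greedy: pick B (covers 6 new) → pick A (covers 2 new) → pick C (covers 2 new) → pick D (covers 1 new) → pick E (covers 1 new). Total picks: 5.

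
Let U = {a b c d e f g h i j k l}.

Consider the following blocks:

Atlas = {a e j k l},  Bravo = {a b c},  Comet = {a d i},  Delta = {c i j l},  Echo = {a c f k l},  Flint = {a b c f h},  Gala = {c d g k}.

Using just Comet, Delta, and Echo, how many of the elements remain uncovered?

Union of Comet, Delta, Echo = {a, c, d, f, i, j, k, l}.
Not covered: b, e, g, h — 4 elements.

4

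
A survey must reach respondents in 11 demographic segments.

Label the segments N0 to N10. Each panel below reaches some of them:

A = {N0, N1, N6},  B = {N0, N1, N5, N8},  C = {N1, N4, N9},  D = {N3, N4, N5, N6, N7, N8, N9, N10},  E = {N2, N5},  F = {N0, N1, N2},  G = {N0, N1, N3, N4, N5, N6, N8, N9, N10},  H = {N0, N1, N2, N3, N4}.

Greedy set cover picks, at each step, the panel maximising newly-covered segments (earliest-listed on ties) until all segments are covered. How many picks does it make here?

Greedy: pick G (covers 9 new) → pick D (covers 1 new) → pick E (covers 1 new). Total picks: 3.
(The true minimum cover uses only 2 panels, so greedy is not optimal here.)

3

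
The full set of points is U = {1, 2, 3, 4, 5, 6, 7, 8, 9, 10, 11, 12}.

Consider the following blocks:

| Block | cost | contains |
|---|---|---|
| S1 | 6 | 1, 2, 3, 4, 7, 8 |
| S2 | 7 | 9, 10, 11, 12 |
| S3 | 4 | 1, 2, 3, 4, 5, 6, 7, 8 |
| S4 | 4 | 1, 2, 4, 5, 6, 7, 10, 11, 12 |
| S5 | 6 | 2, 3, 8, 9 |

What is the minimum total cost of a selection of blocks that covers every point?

S4, S5 together cover every point (S4 ∪ S5 = {1, 2, 3, 4, 5, 6, 7, 8, 9, 10, 11, 12}); total cost 4 + 6 = 10.
The greedy pick S4, S3, S5 costs 14; no covering selection beats 10.

10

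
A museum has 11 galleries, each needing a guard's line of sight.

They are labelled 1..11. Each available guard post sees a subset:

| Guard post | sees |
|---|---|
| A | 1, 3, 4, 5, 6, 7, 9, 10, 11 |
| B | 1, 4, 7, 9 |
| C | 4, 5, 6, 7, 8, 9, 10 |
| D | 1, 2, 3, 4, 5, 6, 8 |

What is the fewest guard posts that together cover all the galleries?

Take {A, D}. Their union is {1, 2, 3, 4, 5, 6, 7, 8, 9, 10, 11}, which is all 11 galleries.
No single guard post has all 11 galleries (the largest, A, has 9), so 2 is optimal.

2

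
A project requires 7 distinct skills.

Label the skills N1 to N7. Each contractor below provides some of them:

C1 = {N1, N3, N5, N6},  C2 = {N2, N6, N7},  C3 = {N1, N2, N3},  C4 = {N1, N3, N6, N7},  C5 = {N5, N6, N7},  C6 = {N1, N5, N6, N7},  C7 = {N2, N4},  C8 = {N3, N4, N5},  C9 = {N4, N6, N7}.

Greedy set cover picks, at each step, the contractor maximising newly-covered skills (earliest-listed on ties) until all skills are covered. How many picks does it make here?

Greedy: pick C1 (covers 4 new) → pick C2 (covers 2 new) → pick C7 (covers 1 new). Total picks: 3.

3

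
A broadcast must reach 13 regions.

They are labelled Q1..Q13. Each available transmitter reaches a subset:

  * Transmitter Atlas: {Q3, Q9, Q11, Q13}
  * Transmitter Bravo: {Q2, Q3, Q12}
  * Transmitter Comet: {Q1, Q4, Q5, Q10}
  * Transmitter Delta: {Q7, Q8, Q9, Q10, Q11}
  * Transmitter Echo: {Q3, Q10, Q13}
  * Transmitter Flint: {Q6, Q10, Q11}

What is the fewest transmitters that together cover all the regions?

5

Take {Atlas, Bravo, Comet, Delta, Flint}. Their union is {Q1, Q2, Q3, Q4, Q5, Q6, Q7, Q8, Q9, Q10, Q11, Q12, Q13}, which is all 13 regions.
Only Flint contains Q6, so Flint is forced; the remaining 10 regions need at least 4 more transmitters (each remaining transmitter adds at most 3) — so at least 5 transmitters are needed, and 5 is optimal.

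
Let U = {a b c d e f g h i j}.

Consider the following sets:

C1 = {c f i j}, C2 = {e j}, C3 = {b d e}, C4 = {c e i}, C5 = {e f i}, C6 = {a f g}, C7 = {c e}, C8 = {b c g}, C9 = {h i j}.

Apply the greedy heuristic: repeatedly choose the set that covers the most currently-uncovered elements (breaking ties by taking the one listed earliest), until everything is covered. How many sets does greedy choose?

4

Greedy: pick C1 (covers 4 new) → pick C3 (covers 3 new) → pick C6 (covers 2 new) → pick C9 (covers 1 new). Total picks: 4.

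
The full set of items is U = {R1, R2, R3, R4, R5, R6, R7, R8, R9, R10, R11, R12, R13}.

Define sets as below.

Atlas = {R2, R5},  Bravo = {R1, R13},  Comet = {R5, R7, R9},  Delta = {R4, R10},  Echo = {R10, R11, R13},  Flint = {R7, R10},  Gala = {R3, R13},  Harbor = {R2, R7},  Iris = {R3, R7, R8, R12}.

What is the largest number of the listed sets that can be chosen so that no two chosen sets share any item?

4

Atlas, Bravo, Delta, Iris are pairwise disjoint (Atlas={R2,R5}; Bravo={R1,R13}; Delta={R4,R10}; Iris={R3,R7,R8,R12}).
Every remaining set overlaps one of these, and no 5 of the listed sets are pairwise disjoint, so 4 is the maximum.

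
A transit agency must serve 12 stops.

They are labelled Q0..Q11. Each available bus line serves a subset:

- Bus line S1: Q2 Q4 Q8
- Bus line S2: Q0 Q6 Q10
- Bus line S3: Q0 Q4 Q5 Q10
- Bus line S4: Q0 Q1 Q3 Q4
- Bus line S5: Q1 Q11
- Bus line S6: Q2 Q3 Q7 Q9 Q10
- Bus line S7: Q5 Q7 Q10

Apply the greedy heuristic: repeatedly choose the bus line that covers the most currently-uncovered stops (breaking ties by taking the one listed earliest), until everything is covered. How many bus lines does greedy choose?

Greedy: pick S6 (covers 5 new) → pick S3 (covers 3 new) → pick S5 (covers 2 new) → pick S1 (covers 1 new) → pick S2 (covers 1 new). Total picks: 5.

5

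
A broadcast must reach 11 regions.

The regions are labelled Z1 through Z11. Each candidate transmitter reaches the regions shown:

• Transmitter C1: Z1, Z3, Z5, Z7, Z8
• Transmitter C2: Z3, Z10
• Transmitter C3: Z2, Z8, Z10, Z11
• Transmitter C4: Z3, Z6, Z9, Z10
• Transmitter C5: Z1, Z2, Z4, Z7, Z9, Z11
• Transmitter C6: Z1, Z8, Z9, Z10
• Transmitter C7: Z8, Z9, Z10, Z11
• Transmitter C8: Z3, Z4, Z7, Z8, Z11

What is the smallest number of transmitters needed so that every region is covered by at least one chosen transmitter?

3

C1 and C4 and C5 together: C1 ∪ C4 ∪ C5 = {Z1, Z2, Z3, Z4, Z5, Z6, Z7, Z8, Z9, Z10, Z11} — every region is covered.
Only C1 contains Z5, so C1 is forced; the remaining 6 regions need at least 2 more transmitters (each remaining transmitter adds at most 4) — so at least 3 transmitters are needed, and 3 is optimal.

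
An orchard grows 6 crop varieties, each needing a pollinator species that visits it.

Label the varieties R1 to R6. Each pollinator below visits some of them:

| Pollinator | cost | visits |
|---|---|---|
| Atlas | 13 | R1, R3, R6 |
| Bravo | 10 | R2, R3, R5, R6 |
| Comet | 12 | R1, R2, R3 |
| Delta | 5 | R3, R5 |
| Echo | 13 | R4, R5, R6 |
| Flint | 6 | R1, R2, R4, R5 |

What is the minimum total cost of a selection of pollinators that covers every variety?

16

Bravo, Flint together cover every variety (Bravo ∪ Flint = {R1, R2, R3, R4, R5, R6}); total cost 10 + 6 = 16.
No covering selection has total cost below 16.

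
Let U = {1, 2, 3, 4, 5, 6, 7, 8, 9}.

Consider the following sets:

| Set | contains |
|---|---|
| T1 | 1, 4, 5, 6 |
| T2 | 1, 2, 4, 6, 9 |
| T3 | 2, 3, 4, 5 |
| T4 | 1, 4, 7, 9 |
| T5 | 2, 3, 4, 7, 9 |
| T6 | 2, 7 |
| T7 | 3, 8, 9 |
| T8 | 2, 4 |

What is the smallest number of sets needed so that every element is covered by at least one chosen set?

T1, T6, and T7 cover everything between them: the union {1, 2, 3, 4, 5, 6, 7, 8, 9} is all of U.
Only T7 contains 8, so T7 is forced; the remaining 6 elements need at least 2 more sets (each remaining set adds at most 4) — so at least 3 sets are needed, and 3 is optimal.

3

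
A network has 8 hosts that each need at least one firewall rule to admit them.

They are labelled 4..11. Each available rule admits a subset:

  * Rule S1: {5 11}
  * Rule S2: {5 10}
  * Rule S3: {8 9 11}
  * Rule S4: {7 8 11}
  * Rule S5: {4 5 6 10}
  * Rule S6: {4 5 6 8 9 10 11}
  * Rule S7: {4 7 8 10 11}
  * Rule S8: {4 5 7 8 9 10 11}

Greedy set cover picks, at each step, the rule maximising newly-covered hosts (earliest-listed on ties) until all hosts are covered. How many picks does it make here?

2

Greedy: pick S6 (covers 7 new) → pick S4 (covers 1 new). Total picks: 2.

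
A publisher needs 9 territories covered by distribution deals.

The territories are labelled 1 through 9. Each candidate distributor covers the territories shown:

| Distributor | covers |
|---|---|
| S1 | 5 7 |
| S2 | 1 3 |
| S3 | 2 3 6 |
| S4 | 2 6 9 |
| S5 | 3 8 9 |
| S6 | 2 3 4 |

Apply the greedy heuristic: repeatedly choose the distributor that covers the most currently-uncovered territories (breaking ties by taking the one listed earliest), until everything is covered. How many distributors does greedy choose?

5

Greedy: pick S3 (covers 3 new) → pick S1 (covers 2 new) → pick S5 (covers 2 new) → pick S2 (covers 1 new) → pick S6 (covers 1 new). Total picks: 5.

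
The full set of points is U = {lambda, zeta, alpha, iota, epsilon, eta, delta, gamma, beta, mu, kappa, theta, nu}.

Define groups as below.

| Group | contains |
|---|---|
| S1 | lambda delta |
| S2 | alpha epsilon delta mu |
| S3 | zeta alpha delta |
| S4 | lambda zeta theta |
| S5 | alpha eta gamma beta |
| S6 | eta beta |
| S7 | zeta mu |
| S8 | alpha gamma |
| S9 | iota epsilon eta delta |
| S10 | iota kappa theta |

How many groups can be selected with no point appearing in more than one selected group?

5

S1, S6, S7, S8, S10 are pairwise disjoint (S1={lambda,delta}; S6={eta,beta}; S7={zeta,mu}; S8={alpha,gamma}; S10={iota,kappa,theta}).
Every remaining group overlaps one of these, and no 6 of the listed groups are pairwise disjoint, so 5 is the maximum.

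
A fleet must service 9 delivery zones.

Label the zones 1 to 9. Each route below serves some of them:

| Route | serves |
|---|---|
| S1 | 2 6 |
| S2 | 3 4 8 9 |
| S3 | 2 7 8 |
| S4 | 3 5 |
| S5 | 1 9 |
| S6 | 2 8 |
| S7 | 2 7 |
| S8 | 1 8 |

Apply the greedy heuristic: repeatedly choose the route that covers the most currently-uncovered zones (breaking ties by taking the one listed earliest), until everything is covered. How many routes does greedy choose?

5

Greedy: pick S2 (covers 4 new) → pick S1 (covers 2 new) → pick S3 (covers 1 new) → pick S4 (covers 1 new) → pick S5 (covers 1 new). Total picks: 5.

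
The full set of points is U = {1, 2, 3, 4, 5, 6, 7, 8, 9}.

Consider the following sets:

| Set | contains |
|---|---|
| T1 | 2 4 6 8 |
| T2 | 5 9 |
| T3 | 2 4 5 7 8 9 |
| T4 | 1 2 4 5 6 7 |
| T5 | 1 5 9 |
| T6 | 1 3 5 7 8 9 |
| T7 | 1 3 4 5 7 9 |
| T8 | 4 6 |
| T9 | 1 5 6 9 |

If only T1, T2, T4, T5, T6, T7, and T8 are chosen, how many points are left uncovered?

Union of T1, T2, T4, T5, T6, T7, T8 = {1, 2, 3, 4, 5, 6, 7, 8, 9} — that's every point, so 0 are uncovered.

0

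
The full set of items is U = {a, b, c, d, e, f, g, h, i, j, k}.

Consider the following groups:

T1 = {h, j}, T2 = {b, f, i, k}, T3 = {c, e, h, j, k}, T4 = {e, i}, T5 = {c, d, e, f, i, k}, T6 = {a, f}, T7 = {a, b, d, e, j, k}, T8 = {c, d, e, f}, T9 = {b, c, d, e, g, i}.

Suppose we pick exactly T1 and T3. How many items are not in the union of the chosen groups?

6

Union of T1, T3 = {c, e, h, j, k}.
Not covered: a, b, d, f, g, i — 6 items.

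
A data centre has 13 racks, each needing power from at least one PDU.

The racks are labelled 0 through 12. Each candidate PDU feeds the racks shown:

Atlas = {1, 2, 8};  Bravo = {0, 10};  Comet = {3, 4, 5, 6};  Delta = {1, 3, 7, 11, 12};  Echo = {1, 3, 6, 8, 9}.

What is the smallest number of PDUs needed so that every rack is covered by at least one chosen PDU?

5

Atlas and Bravo and Comet and Delta and Echo together: Atlas ∪ Bravo ∪ Comet ∪ Delta ∪ Echo = {0, 1, 2, 3, 4, 5, 6, 7, 8, 9, 10, 11, 12} — every rack is covered.
No 4 of the 5 PDUs cover everything (all 5 combinations miss at least one rack), so 5 is optimal.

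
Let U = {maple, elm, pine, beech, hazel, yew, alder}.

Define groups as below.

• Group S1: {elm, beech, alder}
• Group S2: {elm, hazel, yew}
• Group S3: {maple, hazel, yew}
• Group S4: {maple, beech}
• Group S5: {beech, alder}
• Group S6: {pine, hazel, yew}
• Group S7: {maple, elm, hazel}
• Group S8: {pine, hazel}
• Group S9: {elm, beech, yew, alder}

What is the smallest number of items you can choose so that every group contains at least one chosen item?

2

The 2 items {beech, hazel} hit every group.
The groups S2, S5 are pairwise disjoint, so any hitting set needs a separate item for each — at least 2. Hence 2 is optimal.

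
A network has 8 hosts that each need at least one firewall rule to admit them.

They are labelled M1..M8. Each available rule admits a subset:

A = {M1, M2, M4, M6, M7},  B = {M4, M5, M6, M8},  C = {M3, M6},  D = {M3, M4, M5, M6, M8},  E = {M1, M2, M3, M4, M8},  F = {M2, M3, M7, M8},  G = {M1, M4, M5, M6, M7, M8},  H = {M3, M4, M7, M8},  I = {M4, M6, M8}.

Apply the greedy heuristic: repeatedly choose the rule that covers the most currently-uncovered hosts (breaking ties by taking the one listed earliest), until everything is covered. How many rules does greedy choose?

Greedy: pick G (covers 6 new) → pick E (covers 2 new). Total picks: 2.

2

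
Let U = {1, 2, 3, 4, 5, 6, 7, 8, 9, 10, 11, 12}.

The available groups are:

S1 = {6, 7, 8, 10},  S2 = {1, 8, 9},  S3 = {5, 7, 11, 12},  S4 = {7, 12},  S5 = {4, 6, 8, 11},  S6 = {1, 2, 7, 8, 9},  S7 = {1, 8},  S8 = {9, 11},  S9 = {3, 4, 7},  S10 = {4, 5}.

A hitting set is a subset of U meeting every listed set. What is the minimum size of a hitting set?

4

Take H = {4, 8, 9, 12}. Each listed group contains at least one of these, so H is a hitting set of size 4.
The groups S4, S7, S8, S10 are pairwise disjoint, so any hitting set needs a separate element for each — at least 4. Hence 4 is optimal.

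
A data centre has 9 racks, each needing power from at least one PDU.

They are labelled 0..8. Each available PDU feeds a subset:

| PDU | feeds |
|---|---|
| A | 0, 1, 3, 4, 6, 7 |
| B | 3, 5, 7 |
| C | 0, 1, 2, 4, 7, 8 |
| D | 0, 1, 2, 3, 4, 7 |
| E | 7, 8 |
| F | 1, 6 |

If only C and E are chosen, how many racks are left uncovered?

3

Union of C, E = {0, 1, 2, 4, 7, 8}.
Not covered: 3, 5, 6 — 3 racks.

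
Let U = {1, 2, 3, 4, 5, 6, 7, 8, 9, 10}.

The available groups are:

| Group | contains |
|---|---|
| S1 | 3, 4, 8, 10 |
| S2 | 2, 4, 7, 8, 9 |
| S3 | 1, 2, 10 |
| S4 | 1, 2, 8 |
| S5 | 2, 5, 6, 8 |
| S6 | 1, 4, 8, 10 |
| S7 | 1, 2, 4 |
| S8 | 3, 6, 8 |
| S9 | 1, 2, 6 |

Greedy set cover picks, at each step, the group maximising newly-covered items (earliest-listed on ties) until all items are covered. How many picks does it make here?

Greedy: pick S2 (covers 5 new) → pick S1 (covers 2 new) → pick S5 (covers 2 new) → pick S3 (covers 1 new). Total picks: 4.

4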